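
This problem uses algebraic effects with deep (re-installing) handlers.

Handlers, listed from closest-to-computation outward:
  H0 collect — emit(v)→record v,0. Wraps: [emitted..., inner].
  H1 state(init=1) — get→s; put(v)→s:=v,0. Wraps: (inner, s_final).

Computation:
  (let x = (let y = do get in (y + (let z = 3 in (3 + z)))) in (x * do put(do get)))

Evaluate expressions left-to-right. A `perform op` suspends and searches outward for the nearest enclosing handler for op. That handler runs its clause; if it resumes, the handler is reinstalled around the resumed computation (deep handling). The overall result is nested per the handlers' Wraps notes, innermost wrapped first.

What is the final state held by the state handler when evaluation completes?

Working:
get @ H1 ⇒ 1
get @ H1 ⇒ 1
put(1) @ H1 ⇒ s:=1
H0 returns [0]
H1 returns ([0], 1)
= ([0], 1)

Answer: 1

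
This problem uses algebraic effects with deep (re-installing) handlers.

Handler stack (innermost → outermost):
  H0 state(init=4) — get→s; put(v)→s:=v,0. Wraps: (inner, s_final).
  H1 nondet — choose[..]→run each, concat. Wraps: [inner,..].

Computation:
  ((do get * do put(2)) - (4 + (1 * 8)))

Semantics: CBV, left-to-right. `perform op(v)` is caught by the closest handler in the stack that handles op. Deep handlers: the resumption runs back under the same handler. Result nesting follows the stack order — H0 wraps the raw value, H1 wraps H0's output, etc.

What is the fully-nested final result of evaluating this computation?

Answer: [(-12, 2)]

Working:
get @ H0 ⇒ 4
put(2) @ H0 ⇒ s:=2
H0 returns (-12, 2)
H1 returns [(-12, 2)]
= [(-12, 2)]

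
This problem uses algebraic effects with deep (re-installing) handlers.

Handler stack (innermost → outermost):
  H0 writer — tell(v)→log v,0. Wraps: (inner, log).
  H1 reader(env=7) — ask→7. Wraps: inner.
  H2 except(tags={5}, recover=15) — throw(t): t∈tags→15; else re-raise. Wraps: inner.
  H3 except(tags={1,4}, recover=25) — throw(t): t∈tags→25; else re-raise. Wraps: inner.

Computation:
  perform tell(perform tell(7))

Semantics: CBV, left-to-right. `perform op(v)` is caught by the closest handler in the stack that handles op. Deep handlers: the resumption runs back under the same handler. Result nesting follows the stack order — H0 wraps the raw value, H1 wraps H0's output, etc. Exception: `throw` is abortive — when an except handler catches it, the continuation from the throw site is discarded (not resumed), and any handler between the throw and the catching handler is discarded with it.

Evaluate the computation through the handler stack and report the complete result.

Answer: (0, (7, 0))

Evaluation trace:
tell(7) @ H0 ⇒ log+=7
tell(0) @ H0 ⇒ log+=0
H0 returns (0, (7, 0))
H1 returns (0, (7, 0))
H2 returns (0, (7, 0))
H3 returns (0, (7, 0))
= (0, (7, 0))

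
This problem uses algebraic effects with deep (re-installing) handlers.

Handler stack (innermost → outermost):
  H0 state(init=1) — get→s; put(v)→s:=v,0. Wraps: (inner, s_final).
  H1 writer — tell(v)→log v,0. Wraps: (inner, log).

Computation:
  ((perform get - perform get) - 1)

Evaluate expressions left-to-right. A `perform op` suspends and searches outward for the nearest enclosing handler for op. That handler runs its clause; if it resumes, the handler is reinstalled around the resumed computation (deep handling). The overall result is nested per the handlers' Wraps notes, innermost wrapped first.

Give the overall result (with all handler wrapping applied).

Working:
get @ H0 ⇒ 1
get @ H0 ⇒ 1
H0 returns (-1, 1)
H1 returns ((-1, 1), ())
= ((-1, 1), ())

Answer: ((-1, 1), ())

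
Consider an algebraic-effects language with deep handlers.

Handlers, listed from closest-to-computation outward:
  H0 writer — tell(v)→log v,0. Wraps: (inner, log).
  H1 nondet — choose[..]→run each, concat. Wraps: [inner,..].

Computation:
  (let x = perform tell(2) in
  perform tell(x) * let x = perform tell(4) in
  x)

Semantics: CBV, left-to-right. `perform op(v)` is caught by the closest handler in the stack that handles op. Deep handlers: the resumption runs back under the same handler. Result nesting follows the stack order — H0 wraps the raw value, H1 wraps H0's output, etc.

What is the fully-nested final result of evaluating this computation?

Step-by-step:
tell(2) @ H0 ⇒ log+=2
tell(0) @ H0 ⇒ log+=0
tell(4) @ H0 ⇒ log+=4
H0 returns (0, (2, 0, 4))
H1 returns [(0, (2, 0, 4))]
= [(0, (2, 0, 4))]

Answer: [(0, (2, 0, 4))]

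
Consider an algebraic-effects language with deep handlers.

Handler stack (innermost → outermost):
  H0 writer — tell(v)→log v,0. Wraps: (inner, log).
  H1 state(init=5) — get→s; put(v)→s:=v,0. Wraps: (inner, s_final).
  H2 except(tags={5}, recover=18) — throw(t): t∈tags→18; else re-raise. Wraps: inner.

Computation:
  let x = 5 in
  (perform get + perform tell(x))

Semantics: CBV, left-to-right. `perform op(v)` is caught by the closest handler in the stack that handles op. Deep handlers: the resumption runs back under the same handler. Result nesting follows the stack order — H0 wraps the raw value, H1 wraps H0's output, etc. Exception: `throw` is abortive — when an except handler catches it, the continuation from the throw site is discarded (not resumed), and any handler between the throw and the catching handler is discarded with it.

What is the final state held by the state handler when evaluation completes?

Answer: 5

Working:
get @ H1 ⇒ 5
tell(5) @ H0 ⇒ log+=5
H0 returns (5, (5))
H1 returns ((5, (5)), 5)
H2 returns ((5, (5)), 5)
= ((5, (5)), 5)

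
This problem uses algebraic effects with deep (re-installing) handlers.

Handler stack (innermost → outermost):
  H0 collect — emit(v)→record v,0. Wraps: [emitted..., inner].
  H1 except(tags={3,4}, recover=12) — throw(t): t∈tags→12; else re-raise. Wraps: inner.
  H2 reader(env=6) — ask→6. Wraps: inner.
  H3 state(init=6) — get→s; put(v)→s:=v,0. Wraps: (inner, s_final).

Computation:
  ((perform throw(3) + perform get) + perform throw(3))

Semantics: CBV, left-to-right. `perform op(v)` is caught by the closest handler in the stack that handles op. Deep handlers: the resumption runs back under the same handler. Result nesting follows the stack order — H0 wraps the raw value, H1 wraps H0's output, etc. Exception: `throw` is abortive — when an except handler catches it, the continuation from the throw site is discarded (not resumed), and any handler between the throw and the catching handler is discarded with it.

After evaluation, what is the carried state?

Answer: 6

Working:
throw(3) @ H1 caught ⇒ 12
H2 returns 12
H3 returns (12, 6)
= (12, 6)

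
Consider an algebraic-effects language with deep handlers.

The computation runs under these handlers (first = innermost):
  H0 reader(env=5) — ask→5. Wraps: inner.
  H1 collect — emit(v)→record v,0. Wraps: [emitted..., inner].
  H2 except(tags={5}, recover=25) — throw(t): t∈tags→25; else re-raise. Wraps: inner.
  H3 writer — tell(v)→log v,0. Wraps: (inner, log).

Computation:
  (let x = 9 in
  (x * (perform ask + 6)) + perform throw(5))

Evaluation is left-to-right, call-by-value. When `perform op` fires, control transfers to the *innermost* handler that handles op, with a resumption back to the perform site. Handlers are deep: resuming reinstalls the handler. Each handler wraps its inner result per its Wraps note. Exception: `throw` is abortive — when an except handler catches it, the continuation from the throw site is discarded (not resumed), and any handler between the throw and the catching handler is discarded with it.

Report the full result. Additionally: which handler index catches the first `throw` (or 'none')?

Evaluation trace:
ask @ H0 ⇒ 5
throw(5) @ H2 caught ⇒ 25
H3 returns (25, ())
= (25, ())

Answer: (25, ()) ; first throw caught by: H2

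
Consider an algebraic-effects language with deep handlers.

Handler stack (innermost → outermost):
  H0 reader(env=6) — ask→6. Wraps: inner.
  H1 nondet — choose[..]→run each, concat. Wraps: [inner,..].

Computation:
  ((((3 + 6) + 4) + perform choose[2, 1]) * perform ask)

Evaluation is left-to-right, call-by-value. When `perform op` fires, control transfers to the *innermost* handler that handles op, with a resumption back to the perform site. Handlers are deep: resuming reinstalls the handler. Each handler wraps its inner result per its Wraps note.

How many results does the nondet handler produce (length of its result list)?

Answer: 2

Step-by-step:
choose[2, 1] @ H1
  branch[0] choose=2:
    ask @ H0 ⇒ 6
    H0 returns 90
    H1 returns [90]
  branch[1] choose=1:
    ask @ H0 ⇒ 6
    H0 returns 84
    H1 returns [84]
= [90, 84]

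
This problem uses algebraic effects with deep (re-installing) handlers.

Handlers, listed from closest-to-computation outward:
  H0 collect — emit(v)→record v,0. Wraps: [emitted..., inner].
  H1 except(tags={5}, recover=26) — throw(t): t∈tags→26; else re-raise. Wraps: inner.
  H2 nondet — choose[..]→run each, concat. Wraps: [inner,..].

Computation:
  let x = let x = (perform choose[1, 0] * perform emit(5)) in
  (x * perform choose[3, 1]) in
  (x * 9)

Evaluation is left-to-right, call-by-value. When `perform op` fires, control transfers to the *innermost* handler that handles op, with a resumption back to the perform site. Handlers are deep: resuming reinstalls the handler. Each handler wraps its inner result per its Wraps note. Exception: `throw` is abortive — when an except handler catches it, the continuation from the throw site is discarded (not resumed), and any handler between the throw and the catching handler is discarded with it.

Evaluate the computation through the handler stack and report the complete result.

Step-by-step:
choose[1, 0] @ H2
  branch[0] choose=1:
    emit(5) @ H0 ⇒ out+=5
    choose[3, 1] @ H2
      branch[0] choose=3:
        H0 returns [5, 0]
        H1 returns [5, 0]
        H2 returns [[5, 0]]
      branch[1] choose=1:
        H0 returns [5, 0]
        H1 returns [5, 0]
        H2 returns [[5, 0]]
  branch[1] choose=0:
    emit(5) @ H0 ⇒ out+=5
    choose[3, 1] @ H2
      branch[0] choose=3:
        H0 returns [5, 0]
        H1 returns [5, 0]
        H2 returns [[5, 0]]
      branch[1] choose=1:
        H0 returns [5, 0]
        H1 returns [5, 0]
        H2 returns [[5, 0]]
= [[5, 0], [5, 0], [5, 0], [5, 0]]

Answer: [[5, 0], [5, 0], [5, 0], [5, 0]]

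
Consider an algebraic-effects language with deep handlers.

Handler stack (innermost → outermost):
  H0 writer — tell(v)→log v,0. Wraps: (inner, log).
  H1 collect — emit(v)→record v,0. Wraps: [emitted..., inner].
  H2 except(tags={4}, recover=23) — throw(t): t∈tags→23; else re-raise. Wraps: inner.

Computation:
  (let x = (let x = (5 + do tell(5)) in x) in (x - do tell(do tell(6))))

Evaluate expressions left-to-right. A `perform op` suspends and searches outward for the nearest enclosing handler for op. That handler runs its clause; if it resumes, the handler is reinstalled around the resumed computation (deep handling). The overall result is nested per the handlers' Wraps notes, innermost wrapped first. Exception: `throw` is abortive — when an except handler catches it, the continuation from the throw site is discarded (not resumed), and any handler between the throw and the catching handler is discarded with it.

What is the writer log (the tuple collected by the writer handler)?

Answer: (5, 6, 0)

Evaluation trace:
tell(5) @ H0 ⇒ log+=5
tell(6) @ H0 ⇒ log+=6
tell(0) @ H0 ⇒ log+=0
H0 returns (5, (5, 6, 0))
H1 returns [(5, (5, 6, 0))]
H2 returns [(5, (5, 6, 0))]
= [(5, (5, 6, 0))]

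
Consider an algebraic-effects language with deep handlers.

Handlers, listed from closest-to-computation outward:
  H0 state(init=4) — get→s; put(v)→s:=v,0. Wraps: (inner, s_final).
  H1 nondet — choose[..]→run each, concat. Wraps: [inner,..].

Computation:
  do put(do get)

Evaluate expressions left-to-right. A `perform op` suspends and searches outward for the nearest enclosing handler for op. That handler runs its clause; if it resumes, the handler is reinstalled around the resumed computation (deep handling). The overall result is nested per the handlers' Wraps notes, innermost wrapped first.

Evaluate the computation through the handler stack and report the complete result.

Working:
get @ H0 ⇒ 4
put(4) @ H0 ⇒ s:=4
H0 returns (0, 4)
H1 returns [(0, 4)]
= [(0, 4)]

Answer: [(0, 4)]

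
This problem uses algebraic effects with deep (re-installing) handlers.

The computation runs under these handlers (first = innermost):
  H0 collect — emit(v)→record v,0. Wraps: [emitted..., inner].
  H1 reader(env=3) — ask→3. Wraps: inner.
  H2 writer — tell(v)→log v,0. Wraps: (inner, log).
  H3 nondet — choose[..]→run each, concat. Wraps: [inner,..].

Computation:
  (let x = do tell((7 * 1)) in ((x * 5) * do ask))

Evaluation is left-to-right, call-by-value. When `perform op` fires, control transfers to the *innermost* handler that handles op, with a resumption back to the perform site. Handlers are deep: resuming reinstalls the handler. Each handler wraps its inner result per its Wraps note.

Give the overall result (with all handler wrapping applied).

Working:
tell(7) @ H2 ⇒ log+=7
ask @ H1 ⇒ 3
H0 returns [0]
H1 returns [0]
H2 returns ([0], (7))
H3 returns [([0], (7))]
= [([0], (7))]

Answer: [([0], (7))]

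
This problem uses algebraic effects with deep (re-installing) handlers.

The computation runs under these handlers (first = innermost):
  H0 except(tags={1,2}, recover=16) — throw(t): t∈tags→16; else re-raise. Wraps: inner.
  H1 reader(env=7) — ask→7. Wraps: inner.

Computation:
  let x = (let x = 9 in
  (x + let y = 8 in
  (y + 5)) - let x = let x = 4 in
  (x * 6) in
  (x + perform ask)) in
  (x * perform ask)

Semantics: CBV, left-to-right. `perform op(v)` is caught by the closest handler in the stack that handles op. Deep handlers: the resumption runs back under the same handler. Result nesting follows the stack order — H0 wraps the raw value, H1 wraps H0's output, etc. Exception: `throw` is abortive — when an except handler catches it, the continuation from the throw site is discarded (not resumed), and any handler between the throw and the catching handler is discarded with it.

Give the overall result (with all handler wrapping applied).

Evaluation trace:
ask @ H1 ⇒ 7
ask @ H1 ⇒ 7
H0 returns -63
H1 returns -63
= -63

Answer: -63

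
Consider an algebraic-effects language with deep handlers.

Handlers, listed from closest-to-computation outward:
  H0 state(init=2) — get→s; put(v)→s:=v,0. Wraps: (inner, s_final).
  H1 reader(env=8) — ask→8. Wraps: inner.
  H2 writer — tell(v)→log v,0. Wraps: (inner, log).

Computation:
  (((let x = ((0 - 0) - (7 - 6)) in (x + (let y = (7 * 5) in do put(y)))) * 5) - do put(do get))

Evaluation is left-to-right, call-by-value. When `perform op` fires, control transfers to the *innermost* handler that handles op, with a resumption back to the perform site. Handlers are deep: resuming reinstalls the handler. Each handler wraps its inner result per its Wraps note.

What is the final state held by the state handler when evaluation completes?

Step-by-step:
put(35) @ H0 ⇒ s:=35
get @ H0 ⇒ 35
put(35) @ H0 ⇒ s:=35
H0 returns (-5, 35)
H1 returns (-5, 35)
H2 returns ((-5, 35), ())
= ((-5, 35), ())

Answer: 35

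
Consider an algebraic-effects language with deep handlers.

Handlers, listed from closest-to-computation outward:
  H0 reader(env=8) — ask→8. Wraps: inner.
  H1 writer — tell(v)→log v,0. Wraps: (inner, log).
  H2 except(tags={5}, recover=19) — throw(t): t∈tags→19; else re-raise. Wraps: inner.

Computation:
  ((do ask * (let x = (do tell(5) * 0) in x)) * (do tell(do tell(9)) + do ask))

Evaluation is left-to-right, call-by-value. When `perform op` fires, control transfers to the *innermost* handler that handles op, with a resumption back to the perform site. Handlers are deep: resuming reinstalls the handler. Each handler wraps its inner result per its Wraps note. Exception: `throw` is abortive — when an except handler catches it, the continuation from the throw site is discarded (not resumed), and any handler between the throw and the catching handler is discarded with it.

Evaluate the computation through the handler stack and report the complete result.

Evaluation trace:
ask @ H0 ⇒ 8
tell(5) @ H1 ⇒ log+=5
tell(9) @ H1 ⇒ log+=9
tell(0) @ H1 ⇒ log+=0
ask @ H0 ⇒ 8
H0 returns 0
H1 returns (0, (5, 9, 0))
H2 returns (0, (5, 9, 0))
= (0, (5, 9, 0))

Answer: (0, (5, 9, 0))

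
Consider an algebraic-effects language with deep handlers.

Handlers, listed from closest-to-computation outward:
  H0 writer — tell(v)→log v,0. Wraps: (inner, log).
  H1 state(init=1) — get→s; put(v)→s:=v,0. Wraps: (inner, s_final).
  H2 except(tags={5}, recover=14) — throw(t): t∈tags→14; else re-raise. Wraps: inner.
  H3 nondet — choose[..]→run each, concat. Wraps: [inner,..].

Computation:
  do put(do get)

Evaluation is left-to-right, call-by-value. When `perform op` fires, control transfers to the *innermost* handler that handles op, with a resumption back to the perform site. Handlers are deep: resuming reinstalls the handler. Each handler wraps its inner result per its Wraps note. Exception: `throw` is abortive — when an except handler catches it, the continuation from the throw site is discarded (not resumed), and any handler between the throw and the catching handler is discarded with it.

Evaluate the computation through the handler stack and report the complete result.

Answer: [((0, ()), 1)]

Evaluation trace:
get @ H1 ⇒ 1
put(1) @ H1 ⇒ s:=1
H0 returns (0, ())
H1 returns ((0, ()), 1)
H2 returns ((0, ()), 1)
H3 returns [((0, ()), 1)]
= [((0, ()), 1)]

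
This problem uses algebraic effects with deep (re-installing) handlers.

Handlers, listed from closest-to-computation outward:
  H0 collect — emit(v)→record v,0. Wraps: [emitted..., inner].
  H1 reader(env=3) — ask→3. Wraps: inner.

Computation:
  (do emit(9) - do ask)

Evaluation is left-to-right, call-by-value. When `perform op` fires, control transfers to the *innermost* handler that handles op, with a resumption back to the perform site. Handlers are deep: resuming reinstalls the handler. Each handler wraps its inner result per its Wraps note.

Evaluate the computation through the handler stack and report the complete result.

Evaluation trace:
emit(9) @ H0 ⇒ out+=9
ask @ H1 ⇒ 3
H0 returns [9, -3]
H1 returns [9, -3]
= [9, -3]

Answer: [9, -3]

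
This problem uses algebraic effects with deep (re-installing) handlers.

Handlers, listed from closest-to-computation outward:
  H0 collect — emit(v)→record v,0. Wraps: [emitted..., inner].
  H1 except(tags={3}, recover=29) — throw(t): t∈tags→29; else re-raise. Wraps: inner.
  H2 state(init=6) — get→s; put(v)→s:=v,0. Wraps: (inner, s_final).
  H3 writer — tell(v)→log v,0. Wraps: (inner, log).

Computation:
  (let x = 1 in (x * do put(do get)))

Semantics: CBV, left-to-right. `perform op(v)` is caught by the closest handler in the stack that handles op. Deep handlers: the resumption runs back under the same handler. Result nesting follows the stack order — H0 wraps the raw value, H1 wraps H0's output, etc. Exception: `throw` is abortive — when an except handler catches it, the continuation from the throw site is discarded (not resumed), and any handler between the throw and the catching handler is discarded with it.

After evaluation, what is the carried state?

Answer: 6

Working:
get @ H2 ⇒ 6
put(6) @ H2 ⇒ s:=6
H0 returns [0]
H1 returns [0]
H2 returns ([0], 6)
H3 returns (([0], 6), ())
= (([0], 6), ())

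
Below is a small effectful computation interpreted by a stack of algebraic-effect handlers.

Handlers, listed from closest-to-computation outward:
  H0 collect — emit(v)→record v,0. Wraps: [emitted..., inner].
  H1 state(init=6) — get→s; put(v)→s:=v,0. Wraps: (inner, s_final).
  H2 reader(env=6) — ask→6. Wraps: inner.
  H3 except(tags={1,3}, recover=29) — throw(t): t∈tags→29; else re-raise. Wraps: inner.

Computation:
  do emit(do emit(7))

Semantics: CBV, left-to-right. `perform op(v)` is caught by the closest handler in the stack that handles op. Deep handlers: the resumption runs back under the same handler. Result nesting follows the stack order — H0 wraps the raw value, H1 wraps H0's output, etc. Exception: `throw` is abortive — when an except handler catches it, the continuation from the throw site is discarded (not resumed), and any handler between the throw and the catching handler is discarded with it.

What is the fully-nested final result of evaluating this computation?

Answer: ([7, 0, 0], 6)

Step-by-step:
emit(7) @ H0 ⇒ out+=7
emit(0) @ H0 ⇒ out+=0
H0 returns [7, 0, 0]
H1 returns ([7, 0, 0], 6)
H2 returns ([7, 0, 0], 6)
H3 returns ([7, 0, 0], 6)
= ([7, 0, 0], 6)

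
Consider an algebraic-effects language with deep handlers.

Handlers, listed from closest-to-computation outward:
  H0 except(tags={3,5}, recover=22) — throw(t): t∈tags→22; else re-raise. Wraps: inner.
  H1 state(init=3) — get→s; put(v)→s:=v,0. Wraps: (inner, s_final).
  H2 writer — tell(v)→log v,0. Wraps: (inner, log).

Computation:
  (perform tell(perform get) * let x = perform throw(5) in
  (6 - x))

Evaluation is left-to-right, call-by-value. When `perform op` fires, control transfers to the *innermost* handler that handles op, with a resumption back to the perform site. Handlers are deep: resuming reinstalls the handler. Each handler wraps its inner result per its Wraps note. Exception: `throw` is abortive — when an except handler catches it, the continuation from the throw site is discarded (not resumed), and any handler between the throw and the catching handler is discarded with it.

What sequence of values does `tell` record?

Answer: (3)

Working:
get @ H1 ⇒ 3
tell(3) @ H2 ⇒ log+=3
throw(5) @ H0 caught ⇒ 22
H1 returns (22, 3)
H2 returns ((22, 3), (3))
= ((22, 3), (3))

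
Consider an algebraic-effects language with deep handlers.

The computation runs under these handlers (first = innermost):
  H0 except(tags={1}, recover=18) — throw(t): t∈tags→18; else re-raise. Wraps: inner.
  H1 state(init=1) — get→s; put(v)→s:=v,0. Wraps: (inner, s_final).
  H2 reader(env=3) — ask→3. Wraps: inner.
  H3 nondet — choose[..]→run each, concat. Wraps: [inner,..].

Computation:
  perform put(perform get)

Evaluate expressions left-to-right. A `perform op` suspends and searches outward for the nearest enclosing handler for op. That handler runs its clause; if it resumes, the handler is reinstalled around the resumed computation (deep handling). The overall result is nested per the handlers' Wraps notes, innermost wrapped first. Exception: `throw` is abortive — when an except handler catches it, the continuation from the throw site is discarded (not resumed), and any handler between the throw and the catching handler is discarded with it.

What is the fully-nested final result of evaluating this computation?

Working:
get @ H1 ⇒ 1
put(1) @ H1 ⇒ s:=1
H0 returns 0
H1 returns (0, 1)
H2 returns (0, 1)
H3 returns [(0, 1)]
= [(0, 1)]

Answer: [(0, 1)]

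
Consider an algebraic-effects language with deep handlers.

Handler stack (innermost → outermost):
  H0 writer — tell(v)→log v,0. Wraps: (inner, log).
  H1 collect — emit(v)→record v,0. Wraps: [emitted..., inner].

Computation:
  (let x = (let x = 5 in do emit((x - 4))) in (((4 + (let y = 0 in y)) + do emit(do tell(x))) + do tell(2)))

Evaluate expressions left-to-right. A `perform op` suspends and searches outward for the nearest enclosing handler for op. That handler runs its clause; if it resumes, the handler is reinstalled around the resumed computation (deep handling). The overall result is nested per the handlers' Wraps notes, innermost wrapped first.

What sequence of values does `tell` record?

Answer: (0, 2)

Evaluation trace:
emit(1) @ H1 ⇒ out+=1
tell(0) @ H0 ⇒ log+=0
emit(0) @ H1 ⇒ out+=0
tell(2) @ H0 ⇒ log+=2
H0 returns (4, (0, 2))
H1 returns [1, 0, (4, (0, 2))]
= [1, 0, (4, (0, 2))]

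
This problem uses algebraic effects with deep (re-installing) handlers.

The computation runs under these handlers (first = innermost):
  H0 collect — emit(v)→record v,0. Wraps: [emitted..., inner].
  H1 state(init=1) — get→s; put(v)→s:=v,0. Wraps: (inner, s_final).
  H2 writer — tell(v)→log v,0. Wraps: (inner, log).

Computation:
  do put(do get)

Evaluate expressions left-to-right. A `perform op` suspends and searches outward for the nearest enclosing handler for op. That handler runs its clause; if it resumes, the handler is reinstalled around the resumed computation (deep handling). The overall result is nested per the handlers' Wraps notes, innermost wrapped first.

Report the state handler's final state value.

Step-by-step:
get @ H1 ⇒ 1
put(1) @ H1 ⇒ s:=1
H0 returns [0]
H1 returns ([0], 1)
H2 returns (([0], 1), ())
= (([0], 1), ())

Answer: 1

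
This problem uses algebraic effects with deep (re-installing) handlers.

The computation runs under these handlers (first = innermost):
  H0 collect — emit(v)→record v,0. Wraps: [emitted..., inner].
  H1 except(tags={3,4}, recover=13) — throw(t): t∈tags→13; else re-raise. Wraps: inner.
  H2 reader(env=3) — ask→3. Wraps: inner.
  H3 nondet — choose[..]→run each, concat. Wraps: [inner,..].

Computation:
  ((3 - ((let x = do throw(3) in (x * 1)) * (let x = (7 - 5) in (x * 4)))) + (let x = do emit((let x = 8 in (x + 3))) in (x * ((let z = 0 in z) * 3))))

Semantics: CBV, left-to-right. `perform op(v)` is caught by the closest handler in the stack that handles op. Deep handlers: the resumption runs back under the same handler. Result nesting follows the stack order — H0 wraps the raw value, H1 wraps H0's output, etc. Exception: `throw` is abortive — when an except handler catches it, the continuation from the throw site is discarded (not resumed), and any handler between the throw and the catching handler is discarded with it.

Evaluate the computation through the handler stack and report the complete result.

Evaluation trace:
throw(3) @ H1 caught ⇒ 13
H2 returns 13
H3 returns [13]
= [13]

Answer: [13]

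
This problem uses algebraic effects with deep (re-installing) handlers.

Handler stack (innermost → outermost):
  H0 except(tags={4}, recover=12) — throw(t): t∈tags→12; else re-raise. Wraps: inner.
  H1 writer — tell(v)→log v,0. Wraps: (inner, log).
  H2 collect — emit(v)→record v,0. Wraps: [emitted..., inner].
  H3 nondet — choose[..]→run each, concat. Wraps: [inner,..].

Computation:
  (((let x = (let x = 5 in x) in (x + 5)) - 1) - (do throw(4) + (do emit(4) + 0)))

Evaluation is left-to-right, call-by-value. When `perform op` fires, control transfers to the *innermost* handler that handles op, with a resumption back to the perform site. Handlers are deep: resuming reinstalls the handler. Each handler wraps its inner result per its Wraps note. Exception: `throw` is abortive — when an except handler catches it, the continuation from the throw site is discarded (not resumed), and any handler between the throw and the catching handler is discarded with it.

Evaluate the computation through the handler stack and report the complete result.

Working:
throw(4) @ H0 caught ⇒ 12
H1 returns (12, ())
H2 returns [(12, ())]
H3 returns [[(12, ())]]
= [[(12, ())]]

Answer: [[(12, ())]]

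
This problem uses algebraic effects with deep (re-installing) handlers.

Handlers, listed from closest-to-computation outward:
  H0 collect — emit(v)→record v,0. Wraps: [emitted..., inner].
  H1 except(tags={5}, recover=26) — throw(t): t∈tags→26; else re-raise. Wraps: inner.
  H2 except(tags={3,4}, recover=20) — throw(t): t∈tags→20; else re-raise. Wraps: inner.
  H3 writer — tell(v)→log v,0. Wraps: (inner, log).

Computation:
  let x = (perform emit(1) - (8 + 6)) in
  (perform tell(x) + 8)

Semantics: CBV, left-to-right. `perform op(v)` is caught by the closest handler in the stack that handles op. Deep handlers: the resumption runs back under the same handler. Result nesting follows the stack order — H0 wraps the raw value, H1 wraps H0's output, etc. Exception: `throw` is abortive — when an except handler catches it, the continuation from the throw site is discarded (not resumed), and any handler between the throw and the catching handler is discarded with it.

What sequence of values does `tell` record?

Answer: (-14)

Evaluation trace:
emit(1) @ H0 ⇒ out+=1
tell(-14) @ H3 ⇒ log+=-14
H0 returns [1, 8]
H1 returns [1, 8]
H2 returns [1, 8]
H3 returns ([1, 8], (-14))
= ([1, 8], (-14))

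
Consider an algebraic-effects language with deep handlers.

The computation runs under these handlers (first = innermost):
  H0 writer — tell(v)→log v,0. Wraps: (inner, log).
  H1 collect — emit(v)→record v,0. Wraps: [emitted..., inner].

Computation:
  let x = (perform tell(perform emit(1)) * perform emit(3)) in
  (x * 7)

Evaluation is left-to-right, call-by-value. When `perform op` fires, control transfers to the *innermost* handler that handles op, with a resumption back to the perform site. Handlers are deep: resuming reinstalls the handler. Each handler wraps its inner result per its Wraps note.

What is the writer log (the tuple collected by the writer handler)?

Evaluation trace:
emit(1) @ H1 ⇒ out+=1
tell(0) @ H0 ⇒ log+=0
emit(3) @ H1 ⇒ out+=3
H0 returns (0, (0))
H1 returns [1, 3, (0, (0))]
= [1, 3, (0, (0))]

Answer: (0)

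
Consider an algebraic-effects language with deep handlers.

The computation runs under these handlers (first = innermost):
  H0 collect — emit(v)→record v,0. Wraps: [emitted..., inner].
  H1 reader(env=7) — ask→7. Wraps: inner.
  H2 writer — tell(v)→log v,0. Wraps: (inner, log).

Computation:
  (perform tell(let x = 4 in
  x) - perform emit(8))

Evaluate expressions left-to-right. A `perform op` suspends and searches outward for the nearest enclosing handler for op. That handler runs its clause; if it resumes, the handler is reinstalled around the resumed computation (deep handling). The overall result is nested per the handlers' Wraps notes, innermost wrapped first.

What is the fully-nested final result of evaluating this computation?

Step-by-step:
tell(4) @ H2 ⇒ log+=4
emit(8) @ H0 ⇒ out+=8
H0 returns [8, 0]
H1 returns [8, 0]
H2 returns ([8, 0], (4))
= ([8, 0], (4))

Answer: ([8, 0], (4))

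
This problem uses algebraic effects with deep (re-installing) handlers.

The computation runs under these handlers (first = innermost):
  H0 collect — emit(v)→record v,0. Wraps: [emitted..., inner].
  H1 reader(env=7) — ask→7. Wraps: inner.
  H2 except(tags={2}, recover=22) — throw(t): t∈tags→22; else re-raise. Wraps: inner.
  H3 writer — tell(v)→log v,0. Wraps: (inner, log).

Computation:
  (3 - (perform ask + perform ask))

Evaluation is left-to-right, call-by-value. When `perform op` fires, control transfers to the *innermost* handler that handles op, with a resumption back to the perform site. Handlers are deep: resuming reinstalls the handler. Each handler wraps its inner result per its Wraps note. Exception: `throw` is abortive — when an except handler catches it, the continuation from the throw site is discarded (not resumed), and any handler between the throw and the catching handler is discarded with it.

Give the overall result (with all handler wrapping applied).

Step-by-step:
ask @ H1 ⇒ 7
ask @ H1 ⇒ 7
H0 returns [-11]
H1 returns [-11]
H2 returns [-11]
H3 returns ([-11], ())
= ([-11], ())

Answer: ([-11], ())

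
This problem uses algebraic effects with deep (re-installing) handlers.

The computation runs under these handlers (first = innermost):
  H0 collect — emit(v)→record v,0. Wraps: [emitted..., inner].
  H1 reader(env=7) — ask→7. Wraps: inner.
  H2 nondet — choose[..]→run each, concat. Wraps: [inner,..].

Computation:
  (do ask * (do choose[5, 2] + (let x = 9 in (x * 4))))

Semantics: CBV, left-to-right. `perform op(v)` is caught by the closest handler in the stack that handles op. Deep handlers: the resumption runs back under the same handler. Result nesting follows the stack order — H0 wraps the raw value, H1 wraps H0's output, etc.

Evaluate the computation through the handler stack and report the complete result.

Answer: [[287], [266]]

Evaluation trace:
ask @ H1 ⇒ 7
choose[5, 2] @ H2
  branch[0] choose=5:
    H0 returns [287]
    H1 returns [287]
    H2 returns [[287]]
  branch[1] choose=2:
    H0 returns [266]
    H1 returns [266]
    H2 returns [[266]]
= [[287], [266]]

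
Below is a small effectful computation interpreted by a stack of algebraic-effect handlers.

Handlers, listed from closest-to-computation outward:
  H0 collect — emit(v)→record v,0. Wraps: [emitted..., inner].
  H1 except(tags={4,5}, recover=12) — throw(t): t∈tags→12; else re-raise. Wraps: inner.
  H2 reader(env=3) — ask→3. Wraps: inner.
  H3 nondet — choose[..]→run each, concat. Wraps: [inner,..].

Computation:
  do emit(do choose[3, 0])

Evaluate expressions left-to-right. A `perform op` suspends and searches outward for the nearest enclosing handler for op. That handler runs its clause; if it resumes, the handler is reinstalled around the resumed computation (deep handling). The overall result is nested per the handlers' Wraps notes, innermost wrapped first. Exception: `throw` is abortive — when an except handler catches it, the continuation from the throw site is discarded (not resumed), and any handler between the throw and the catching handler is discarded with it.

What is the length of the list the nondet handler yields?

Answer: 2

Step-by-step:
choose[3, 0] @ H3
  branch[0] choose=3:
    emit(3) @ H0 ⇒ out+=3
    H0 returns [3, 0]
    H1 returns [3, 0]
    H2 returns [3, 0]
    H3 returns [[3, 0]]
  branch[1] choose=0:
    emit(0) @ H0 ⇒ out+=0
    H0 returns [0, 0]
    H1 returns [0, 0]
    H2 returns [0, 0]
    H3 returns [[0, 0]]
= [[3, 0], [0, 0]]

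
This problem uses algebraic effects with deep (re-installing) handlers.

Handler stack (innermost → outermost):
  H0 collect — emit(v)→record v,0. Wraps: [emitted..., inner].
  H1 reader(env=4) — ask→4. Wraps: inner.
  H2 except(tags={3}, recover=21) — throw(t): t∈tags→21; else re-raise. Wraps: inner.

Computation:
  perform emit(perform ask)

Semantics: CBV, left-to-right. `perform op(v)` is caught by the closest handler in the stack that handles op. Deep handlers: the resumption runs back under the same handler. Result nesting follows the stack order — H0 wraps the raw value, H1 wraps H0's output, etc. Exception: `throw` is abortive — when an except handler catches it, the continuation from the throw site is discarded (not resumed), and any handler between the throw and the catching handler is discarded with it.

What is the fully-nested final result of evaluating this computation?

Evaluation trace:
ask @ H1 ⇒ 4
emit(4) @ H0 ⇒ out+=4
H0 returns [4, 0]
H1 returns [4, 0]
H2 returns [4, 0]
= [4, 0]

Answer: [4, 0]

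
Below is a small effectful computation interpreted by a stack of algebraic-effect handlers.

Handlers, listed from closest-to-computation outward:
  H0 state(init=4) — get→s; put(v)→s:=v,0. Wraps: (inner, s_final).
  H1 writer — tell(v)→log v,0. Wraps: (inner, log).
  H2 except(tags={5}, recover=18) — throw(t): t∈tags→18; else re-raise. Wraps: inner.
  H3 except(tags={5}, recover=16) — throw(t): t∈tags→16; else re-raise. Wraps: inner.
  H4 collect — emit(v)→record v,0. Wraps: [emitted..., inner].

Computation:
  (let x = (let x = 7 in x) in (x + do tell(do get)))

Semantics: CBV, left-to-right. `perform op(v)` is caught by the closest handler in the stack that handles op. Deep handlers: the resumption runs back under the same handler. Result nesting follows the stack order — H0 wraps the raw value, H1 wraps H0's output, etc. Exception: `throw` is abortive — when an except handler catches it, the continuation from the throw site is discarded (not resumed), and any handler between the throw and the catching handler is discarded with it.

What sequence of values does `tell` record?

Working:
get @ H0 ⇒ 4
tell(4) @ H1 ⇒ log+=4
H0 returns (7, 4)
H1 returns ((7, 4), (4))
H2 returns ((7, 4), (4))
H3 returns ((7, 4), (4))
H4 returns [((7, 4), (4))]
= [((7, 4), (4))]

Answer: (4)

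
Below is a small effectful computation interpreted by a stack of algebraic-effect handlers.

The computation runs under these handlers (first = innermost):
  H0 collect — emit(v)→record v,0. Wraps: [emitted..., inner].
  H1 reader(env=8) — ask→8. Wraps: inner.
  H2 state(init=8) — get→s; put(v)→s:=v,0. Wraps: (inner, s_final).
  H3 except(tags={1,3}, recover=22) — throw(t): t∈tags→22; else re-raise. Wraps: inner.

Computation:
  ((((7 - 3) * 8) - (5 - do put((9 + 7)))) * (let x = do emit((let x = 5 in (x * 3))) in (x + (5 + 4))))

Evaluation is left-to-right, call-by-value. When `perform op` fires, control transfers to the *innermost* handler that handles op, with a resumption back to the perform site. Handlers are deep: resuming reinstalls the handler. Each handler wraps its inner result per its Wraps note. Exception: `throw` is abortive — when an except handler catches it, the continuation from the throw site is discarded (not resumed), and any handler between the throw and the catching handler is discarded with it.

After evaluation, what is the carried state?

Working:
put(16) @ H2 ⇒ s:=16
emit(15) @ H0 ⇒ out+=15
H0 returns [15, 243]
H1 returns [15, 243]
H2 returns ([15, 243], 16)
H3 returns ([15, 243], 16)
= ([15, 243], 16)

Answer: 16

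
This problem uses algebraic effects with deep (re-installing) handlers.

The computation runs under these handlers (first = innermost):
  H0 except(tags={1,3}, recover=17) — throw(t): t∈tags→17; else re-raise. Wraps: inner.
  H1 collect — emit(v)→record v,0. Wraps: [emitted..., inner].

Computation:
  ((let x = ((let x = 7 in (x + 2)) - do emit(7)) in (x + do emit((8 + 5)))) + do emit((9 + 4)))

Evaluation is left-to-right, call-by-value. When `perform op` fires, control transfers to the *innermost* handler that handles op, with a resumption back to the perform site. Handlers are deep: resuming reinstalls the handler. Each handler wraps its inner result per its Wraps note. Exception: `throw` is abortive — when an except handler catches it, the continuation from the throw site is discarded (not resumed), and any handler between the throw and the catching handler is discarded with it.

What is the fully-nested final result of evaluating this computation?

Answer: [7, 13, 13, 9]

Step-by-step:
emit(7) @ H1 ⇒ out+=7
emit(13) @ H1 ⇒ out+=13
emit(13) @ H1 ⇒ out+=13
H0 returns 9
H1 returns [7, 13, 13, 9]
= [7, 13, 13, 9]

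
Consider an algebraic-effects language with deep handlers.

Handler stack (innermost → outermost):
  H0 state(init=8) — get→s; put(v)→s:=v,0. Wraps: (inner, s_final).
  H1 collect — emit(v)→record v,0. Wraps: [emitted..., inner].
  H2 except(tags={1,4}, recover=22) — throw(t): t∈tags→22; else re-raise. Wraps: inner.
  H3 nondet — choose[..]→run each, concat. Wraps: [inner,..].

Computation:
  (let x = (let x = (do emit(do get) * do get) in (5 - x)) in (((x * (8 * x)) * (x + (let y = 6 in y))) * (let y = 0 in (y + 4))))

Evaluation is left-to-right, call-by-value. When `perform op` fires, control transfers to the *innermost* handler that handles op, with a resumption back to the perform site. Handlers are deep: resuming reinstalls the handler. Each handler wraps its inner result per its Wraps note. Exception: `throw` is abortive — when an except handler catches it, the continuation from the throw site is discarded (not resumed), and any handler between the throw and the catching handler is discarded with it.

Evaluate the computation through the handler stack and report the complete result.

Answer: [[8, (8800, 8)]]

Working:
get @ H0 ⇒ 8
emit(8) @ H1 ⇒ out+=8
get @ H0 ⇒ 8
H0 returns (8800, 8)
H1 returns [8, (8800, 8)]
H2 returns [8, (8800, 8)]
H3 returns [[8, (8800, 8)]]
= [[8, (8800, 8)]]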